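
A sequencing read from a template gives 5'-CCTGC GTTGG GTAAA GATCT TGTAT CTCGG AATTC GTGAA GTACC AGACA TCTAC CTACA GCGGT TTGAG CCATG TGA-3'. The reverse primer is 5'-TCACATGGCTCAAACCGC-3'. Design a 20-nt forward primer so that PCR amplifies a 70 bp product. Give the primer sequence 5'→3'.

5'-GGGTAAAGATCTTGTATCTC-3'

The reverse primer's reverse complement GCGGTTTGAGCCATGTGA matches the template at positions 61–78, so the product ends at position 78.
A 70 bp product then starts at position 78 − 70 + 1 = 9.
The forward primer is identical to the top strand there: GGGTAAAGATCTTGTATCTC.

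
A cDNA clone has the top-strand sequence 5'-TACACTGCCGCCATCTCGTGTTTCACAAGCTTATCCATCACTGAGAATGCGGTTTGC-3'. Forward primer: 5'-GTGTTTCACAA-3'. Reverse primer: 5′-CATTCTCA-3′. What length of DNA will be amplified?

32 bp

The forward primer matches the template at positions 18–28.
Reverse complement of the reverse primer: TGAGAATG. This occurs on the top strand at positions 42–49.
Product length = (reverse-primer end) − (forward-primer start) + 1 = 49 − 18 + 1 = 32 bp.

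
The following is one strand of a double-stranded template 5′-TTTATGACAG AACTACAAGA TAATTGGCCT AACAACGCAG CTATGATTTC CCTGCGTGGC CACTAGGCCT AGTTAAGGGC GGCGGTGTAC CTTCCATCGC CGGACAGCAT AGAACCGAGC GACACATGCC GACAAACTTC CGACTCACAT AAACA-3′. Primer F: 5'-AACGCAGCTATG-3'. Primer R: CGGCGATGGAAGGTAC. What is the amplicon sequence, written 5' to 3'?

5'-AACGCAGCTATGATTTCCCTGCGTGGCCACTAGGCCTAGTTAAGGGCGGCGGTGTACCTTCCATCGCCG-3'

The forward primer matches the template at positions 34–45.
The reverse primer's reverse complement is GTACCTTCCATCGCCG, which matches the template at positions 87–102.
The product is the template from position 34 through 102 (69 bp).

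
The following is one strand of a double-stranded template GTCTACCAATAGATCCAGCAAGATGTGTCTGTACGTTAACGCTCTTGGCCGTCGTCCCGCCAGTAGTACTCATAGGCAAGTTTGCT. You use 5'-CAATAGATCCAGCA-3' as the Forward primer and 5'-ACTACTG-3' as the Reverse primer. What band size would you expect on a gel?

61 bp

Scanning the template, CAATAGATCCAGCA occurs at positions 7–20; this primer anneals to the bottom strand there with its 3' end pointing downstream.
The reverse primer's reverse complement is CAGTAGT, which matches the template at positions 61–67.
Amplicon spans positions 7–67: 61 bp.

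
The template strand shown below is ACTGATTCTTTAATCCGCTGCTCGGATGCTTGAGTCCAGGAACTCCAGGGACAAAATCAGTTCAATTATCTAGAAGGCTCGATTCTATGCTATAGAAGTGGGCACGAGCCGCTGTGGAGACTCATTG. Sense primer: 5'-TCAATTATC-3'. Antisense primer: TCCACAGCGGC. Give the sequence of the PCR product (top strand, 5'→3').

5'-TCAATTATCTAGAAGGCTCGATTCTATGCTATAGAAGTGGGCACGAGCCGCTGTGGA-3'

The forward primer matches the template at positions 62–70.
Reverse complement of the reverse primer: GCCGCTGTGGA. This occurs on the top strand at positions 108–118.
The product is the template from position 62 through 118 (57 bp).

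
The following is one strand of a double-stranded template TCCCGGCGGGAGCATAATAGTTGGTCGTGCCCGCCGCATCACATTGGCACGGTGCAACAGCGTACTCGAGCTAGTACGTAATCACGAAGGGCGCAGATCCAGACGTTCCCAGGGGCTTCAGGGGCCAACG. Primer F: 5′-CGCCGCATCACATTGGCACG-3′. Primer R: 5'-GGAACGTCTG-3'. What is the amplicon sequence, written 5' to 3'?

5'-CGCCGCATCACATTGGCACGGTGCAACAGCGTACTCGAGCTAGTACGTAATCACGAAGGGCGCAGATCCAGACGTTCC-3'

The forward primer matches the template at positions 32–51.
Taking the reverse complement of GGAACGTCTG gives CAGACGTTCC, found at positions 100–109 on the template; the primer anneals here to the top strand with its 3' end pointing upstream.
The product is the template from position 32 through 109 (78 bp).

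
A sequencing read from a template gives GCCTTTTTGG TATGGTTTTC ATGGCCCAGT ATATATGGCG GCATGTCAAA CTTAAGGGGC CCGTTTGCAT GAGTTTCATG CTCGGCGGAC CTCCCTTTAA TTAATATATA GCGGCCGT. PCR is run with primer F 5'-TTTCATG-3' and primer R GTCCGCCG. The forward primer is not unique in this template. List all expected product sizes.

The forward primer TTTCATG matches the top strand at positions 17–23, 74–80.
The reverse primer's reverse complement is CGGCGGAC, matching at positions 83–90.
Each forward site pairs with the reverse site to give a product ending at position 90: sizes 74, 17 bp.

74 bp, 17 bp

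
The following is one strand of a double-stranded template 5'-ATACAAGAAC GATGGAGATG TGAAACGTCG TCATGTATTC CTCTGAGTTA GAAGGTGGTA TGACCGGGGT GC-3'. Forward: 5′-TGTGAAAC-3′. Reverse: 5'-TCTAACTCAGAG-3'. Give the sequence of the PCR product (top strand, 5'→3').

5'-TGTGAAACGTCGTCATGTATTCCTCTGAGTTAGA-3'

Forward primer TGTGAAAC is found on the top strand at positions 19–26.
Reverse complement of the reverse primer: CTCTGAGTTAGA. This occurs on the top strand at positions 41–52.
The product is the template from position 19 through 52 (34 bp).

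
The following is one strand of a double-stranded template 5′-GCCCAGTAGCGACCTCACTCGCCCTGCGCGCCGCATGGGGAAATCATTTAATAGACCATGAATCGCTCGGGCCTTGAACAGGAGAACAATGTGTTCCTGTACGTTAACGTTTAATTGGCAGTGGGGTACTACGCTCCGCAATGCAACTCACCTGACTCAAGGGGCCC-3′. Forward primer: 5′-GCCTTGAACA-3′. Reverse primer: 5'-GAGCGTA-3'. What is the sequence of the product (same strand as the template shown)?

Forward primer GCCTTGAACA is found on the top strand at positions 71–80.
Reverse complement of the reverse primer: TACGCTC. This occurs on the top strand at positions 130–136.
The product is the template from position 71 through 136 (66 bp).

5'-GCCTTGAACAGGAGAACAATGTGTTCCTGTACGTTAACGTTTAATTGGCAGTGGGGTACTACGCTC-3'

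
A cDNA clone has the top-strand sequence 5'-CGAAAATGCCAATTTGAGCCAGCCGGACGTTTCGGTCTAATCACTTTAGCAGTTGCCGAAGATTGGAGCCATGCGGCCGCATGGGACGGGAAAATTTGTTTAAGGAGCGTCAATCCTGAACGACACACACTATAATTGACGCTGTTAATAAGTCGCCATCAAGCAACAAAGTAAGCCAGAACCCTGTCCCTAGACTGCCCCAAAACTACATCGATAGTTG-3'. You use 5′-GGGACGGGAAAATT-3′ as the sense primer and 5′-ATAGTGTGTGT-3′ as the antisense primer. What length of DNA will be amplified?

The forward primer matches the template at positions 83–96.
Taking the reverse complement of ATAGTGTGTGT gives ACACACACTAT, found at positions 123–133 on the template; the primer anneals here to the top strand with its 3' end pointing upstream.
Product length = (reverse-primer end) − (forward-primer start) + 1 = 133 − 83 + 1 = 51 bp.

51 bp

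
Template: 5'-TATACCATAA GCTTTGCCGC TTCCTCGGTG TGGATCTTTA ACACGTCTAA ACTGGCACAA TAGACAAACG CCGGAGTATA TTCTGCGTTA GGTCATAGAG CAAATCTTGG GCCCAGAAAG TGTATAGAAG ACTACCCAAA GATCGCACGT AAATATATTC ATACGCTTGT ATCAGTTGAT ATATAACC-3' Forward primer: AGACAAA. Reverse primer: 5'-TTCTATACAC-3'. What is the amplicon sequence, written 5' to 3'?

5'-AGACAAACGCCGGAGTATATTCTGCGTTAGGTCATAGAGCAAATCTTGGGCCCAGAAAGTGTATAGAA-3'

The forward primer matches the template at positions 62–68.
Taking the reverse complement of TTCTATACAC gives GTGTATAGAA, found at positions 120–129 on the template; the primer anneals here to the top strand with its 3' end pointing upstream.
The product is the template from position 62 through 129 (68 bp).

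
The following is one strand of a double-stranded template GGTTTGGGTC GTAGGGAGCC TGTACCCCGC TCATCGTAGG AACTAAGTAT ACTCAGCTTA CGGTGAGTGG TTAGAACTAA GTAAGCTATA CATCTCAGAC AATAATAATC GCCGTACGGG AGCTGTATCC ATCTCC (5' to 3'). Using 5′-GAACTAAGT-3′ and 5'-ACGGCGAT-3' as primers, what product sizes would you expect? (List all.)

76 bp, 42 bp

The forward primer GAACTAAGT matches the top strand at positions 40–48, 74–82.
The reverse primer's reverse complement is ATCGCCGT, matching at positions 108–115.
Each forward site pairs with the reverse site to give a product ending at position 115: sizes 76, 42 bp.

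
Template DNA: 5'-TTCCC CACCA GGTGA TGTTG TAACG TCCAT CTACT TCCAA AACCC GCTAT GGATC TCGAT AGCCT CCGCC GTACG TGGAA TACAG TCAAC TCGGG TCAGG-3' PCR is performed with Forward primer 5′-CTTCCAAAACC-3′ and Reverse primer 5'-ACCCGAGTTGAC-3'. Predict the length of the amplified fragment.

63 bp

Forward primer CTTCCAAAACC is found on the top strand at positions 34–44.
Reverse complement of the reverse primer: GTCAACTCGGGT. This occurs on the top strand at positions 85–96.
Amplicon spans positions 34–96: 63 bp.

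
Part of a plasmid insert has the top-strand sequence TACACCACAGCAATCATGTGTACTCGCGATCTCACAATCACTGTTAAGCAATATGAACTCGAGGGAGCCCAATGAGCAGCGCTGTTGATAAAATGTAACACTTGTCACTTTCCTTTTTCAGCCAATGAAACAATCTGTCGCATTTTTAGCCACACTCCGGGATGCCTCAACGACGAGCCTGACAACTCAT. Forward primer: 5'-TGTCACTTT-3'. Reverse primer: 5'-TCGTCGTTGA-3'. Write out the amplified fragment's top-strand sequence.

5'-TGTCACTTTCCTTTTTCAGCCAATGAAACAATCTGTCGCATTTTTAGCCACACTCCGGGATGCCTCAACGACGA-3'

Scanning the template, TGTCACTTT occurs at positions 103–111; this primer anneals to the bottom strand there with its 3' end pointing downstream.
Taking the reverse complement of TCGTCGTTGA gives TCAACGACGA, found at positions 167–176 on the template; the primer anneals here to the top strand with its 3' end pointing upstream.
The product is the template from position 103 through 176 (74 bp).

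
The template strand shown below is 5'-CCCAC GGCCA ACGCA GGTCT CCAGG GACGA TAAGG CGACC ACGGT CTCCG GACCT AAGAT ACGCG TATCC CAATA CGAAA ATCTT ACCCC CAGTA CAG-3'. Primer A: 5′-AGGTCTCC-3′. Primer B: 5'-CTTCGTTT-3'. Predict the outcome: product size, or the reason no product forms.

No product — primer B has no binding site in the template.

Primer B (CTTCGTTT) does not match the top strand, and its reverse complement AAACGAAG does not match either.
With no annealing site for primer B, no amplification occurs.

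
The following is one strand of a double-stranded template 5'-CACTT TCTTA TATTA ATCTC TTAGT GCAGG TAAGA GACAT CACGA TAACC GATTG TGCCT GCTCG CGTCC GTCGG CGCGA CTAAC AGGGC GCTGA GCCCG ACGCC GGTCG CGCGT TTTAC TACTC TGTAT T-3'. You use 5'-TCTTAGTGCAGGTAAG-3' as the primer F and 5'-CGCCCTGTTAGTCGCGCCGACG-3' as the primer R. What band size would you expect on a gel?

73 bp

Forward primer TCTTAGTGCAGGTAAG is found on the top strand at positions 19–34.
Reverse complement of the reverse primer: CGTCGGCGCGACTAACAGGGCG. This occurs on the top strand at positions 70–91.
Product length = (reverse-primer end) − (forward-primer start) + 1 = 91 − 19 + 1 = 73 bp.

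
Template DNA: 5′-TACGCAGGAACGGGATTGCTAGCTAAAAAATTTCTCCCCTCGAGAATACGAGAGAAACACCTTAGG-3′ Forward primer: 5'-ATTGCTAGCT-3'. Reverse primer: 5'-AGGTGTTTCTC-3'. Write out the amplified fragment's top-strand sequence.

5'-ATTGCTAGCTAAAAAATTTCTCCCCTCGAGAATACGAGAGAAACACCT-3'

Forward primer ATTGCTAGCT is found on the top strand at positions 15–24.
The reverse primer's reverse complement is GAGAAACACCT, which matches the template at positions 52–62.
The product is the template from position 15 through 62 (48 bp).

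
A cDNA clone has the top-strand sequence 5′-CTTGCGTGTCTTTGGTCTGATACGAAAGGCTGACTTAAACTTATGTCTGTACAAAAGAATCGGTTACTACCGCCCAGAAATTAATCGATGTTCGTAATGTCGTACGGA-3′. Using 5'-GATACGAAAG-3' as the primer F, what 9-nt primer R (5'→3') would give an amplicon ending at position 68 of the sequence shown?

5'-AGTAACCGA-3'

The forward primer binds at positions 19–28; the product's 3' end on the top strand is position 68.
The reverse primer anneals to the top strand over positions 60–68, i.e. to TCGGTTACT.
Its sequence written 5'→3' is the reverse complement: AGTAACCGA.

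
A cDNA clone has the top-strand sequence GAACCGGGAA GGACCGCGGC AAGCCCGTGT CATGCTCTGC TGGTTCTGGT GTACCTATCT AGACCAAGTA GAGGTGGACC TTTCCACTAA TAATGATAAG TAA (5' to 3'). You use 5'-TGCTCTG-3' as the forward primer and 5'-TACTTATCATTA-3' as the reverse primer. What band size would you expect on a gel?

70 bp

Forward primer TGCTCTG is found on the top strand at positions 33–39.
Taking the reverse complement of TACTTATCATTA gives TAATGATAAGTA, found at positions 91–102 on the template; the primer anneals here to the top strand with its 3' end pointing upstream.
The product runs from position 33 to position 102, so its length is 102 − 33 + 1 = 70 bp.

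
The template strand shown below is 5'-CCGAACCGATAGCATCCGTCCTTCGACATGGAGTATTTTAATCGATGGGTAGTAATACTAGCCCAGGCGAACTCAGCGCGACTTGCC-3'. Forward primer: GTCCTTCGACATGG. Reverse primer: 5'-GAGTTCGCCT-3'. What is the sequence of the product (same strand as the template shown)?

Scanning the template, GTCCTTCGACATGG occurs at positions 18–31; this primer anneals to the bottom strand there with its 3' end pointing downstream.
Reverse complement of the reverse primer: AGGCGAACTC. This occurs on the top strand at positions 65–74.
The product is the template from position 18 through 74 (57 bp).

5'-GTCCTTCGACATGGAGTATTTTAATCGATGGGTAGTAATACTAGCCCAGGCGAACTC-3'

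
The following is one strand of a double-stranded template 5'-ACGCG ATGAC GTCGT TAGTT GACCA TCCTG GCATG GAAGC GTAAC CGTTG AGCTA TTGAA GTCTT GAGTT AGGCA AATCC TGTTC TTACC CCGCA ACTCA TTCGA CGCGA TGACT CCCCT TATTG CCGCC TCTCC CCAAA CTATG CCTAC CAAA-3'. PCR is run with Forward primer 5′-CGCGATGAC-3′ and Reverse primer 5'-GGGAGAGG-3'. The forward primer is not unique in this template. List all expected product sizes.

The forward primer CGCGATGAC matches the top strand at positions 2–10, 106–114.
The reverse primer's reverse complement is CCTCTCCC, matching at positions 129–136.
Each forward site pairs with the reverse site to give a product ending at position 136: sizes 135, 31 bp.

135 bp, 31 bp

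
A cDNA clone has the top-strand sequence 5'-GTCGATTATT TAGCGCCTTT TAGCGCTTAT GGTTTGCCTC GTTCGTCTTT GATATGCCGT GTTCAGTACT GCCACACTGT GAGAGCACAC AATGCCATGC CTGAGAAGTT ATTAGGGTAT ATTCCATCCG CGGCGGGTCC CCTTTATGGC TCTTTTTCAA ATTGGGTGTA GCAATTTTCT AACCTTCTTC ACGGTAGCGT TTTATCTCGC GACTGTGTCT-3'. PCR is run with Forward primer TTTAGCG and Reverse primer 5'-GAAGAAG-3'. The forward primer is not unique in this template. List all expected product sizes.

The forward primer TTTAGCG matches the top strand at positions 9–15, 19–25.
The reverse primer's reverse complement is CTTCTTC, matching at positions 184–190.
Each forward site pairs with the reverse site to give a product ending at position 190: sizes 182, 172 bp.

182 bp, 172 bp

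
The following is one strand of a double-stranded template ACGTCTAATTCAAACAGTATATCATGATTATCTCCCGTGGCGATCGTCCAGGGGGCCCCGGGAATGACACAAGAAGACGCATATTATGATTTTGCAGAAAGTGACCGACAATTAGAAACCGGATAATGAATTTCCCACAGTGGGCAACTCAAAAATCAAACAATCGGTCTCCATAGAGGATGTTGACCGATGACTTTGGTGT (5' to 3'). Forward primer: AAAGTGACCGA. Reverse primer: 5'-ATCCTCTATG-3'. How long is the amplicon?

84 bp

Forward primer AAAGTGACCGA is found on the top strand at positions 98–108.
The reverse primer's reverse complement is CATAGAGGAT, which matches the template at positions 172–181.
The product runs from position 98 to position 181, so its length is 181 − 98 + 1 = 84 bp.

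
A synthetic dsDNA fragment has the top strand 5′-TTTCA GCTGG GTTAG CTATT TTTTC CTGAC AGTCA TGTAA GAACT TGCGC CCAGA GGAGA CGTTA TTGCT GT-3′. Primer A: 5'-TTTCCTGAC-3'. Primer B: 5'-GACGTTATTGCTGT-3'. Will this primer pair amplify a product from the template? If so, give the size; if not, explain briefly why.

Primer A (TTTCCTGAC) matches the top strand at positions 22–30 (3' end points downstream).
Primer B (GACGTTATTGCTGT) also matches the top strand directly, at positions 59–72 — its reverse complement ACAGCAATAACGTC is not present.
Both primers anneal to the bottom strand with 3' ends pointing the same way, so neither can prime synthesis back toward the other.

No product — both primers anneal to the same strand and extend in the same direction.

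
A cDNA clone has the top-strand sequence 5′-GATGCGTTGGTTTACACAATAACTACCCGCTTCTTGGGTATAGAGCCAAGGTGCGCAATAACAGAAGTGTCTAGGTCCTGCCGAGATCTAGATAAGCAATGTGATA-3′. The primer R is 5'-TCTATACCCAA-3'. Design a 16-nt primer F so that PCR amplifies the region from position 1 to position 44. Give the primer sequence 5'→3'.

5'-GATGCGTTGGTTTACA-3'

The reverse primer's reverse complement TTGGGTATAGA matches the template at positions 34–44; the product starts at position 1.
The forward primer is identical to the top strand over positions 1–16: GATGCGTTGGTTTACA.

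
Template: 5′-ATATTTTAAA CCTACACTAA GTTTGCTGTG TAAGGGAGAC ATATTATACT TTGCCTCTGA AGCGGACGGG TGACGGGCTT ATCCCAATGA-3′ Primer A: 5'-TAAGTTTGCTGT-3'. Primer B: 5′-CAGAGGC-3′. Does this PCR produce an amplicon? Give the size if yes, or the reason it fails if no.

Primer A (TAAGTTTGCTGT) matches the top strand at positions 18–29; it acts as a forward primer.
Primer B's reverse complement is GCCTCTG, matching the top strand at positions 53–59; it acts as a reverse primer.
The 3' ends face each other across positions 18–59, giving a 42 bp product.

Yes — a 42 bp product.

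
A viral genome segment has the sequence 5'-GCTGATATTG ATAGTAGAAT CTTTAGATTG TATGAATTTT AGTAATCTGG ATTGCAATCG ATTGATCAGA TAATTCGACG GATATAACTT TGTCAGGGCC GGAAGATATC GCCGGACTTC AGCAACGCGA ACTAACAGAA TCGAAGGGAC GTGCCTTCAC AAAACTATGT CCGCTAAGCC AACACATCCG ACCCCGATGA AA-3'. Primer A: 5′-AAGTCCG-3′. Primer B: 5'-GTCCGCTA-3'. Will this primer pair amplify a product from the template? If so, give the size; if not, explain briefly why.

Primer A (AAGTCCG) has reverse complement CGGACTT, which matches the top strand at positions 113–119; primer A anneals to the top strand there with its 3' end pointing upstream toward position 113.
Primer B (GTCCGCTA) matches the top strand directly at positions 169–176; it anneals to the bottom strand with its 3' end pointing downstream toward position 176.
The 3' ends diverge (primer A extends toward position 1, primer B toward position 202), so the primers never converge on a shared product.

No product — the primers' 3' ends point away from each other.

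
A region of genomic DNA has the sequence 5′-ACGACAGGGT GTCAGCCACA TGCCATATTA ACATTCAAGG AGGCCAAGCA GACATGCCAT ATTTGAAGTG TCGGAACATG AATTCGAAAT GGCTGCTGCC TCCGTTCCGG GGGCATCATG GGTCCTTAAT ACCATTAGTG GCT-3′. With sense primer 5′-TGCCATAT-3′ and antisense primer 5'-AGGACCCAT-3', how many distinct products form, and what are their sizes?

Two products: 106 bp, 72 bp

The forward primer TGCCATAT matches the top strand at positions 21–28, 55–62.
The reverse primer's reverse complement is ATGGGTCCT, matching at positions 118–126.
Each forward site pairs with the reverse site to give a product ending at position 126: sizes 106, 72 bp.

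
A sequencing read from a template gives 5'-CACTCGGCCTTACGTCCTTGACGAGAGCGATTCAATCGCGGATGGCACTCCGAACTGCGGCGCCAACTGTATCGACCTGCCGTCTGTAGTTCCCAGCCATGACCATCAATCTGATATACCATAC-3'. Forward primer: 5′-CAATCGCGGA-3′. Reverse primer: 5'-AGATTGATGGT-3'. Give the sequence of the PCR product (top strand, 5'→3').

5'-CAATCGCGGATGGCACTCCGAACTGCGGCGCCAACTGTATCGACCTGCCGTCTGTAGTTCCCAGCCATGACCATCAATCT-3'

The forward primer matches the template at positions 33–42.
Reverse complement of the reverse primer: ACCATCAATCT. This occurs on the top strand at positions 102–112.
The product is the template from position 33 through 112 (80 bp).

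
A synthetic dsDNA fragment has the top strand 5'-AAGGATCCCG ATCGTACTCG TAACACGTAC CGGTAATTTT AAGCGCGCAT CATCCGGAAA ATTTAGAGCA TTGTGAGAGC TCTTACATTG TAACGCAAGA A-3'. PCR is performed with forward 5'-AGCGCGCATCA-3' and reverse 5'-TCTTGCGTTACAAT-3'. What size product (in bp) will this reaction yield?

The forward primer matches the template at positions 42–52.
Taking the reverse complement of TCTTGCGTTACAAT gives ATTGTAACGCAAGA, found at positions 87–100 on the template; the primer anneals here to the top strand with its 3' end pointing upstream.
Amplicon spans positions 42–100: 59 bp.

59 bp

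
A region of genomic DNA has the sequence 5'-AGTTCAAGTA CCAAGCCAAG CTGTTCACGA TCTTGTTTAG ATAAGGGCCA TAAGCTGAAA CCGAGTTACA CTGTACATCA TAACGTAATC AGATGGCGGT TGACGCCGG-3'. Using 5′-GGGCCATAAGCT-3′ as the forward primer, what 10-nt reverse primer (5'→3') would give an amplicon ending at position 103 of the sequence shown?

5'-TCAACCGCCA-3'

The forward primer binds at positions 45–56; the product's 3' end on the top strand is position 103.
The reverse primer anneals to the top strand over positions 94–103, i.e. to TGGCGGTTGA.
Its sequence written 5'→3' is the reverse complement: TCAACCGCCA.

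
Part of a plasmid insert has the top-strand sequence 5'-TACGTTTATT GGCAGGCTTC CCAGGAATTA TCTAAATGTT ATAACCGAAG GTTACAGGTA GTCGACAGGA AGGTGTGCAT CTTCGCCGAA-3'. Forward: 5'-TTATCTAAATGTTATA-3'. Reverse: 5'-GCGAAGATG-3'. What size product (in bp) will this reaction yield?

59 bp

Scanning the template, TTATCTAAATGTTATA occurs at positions 28–43; this primer anneals to the bottom strand there with its 3' end pointing downstream.
The reverse primer's reverse complement is CATCTTCGC, which matches the template at positions 78–86.
Amplicon spans positions 28–86: 59 bp.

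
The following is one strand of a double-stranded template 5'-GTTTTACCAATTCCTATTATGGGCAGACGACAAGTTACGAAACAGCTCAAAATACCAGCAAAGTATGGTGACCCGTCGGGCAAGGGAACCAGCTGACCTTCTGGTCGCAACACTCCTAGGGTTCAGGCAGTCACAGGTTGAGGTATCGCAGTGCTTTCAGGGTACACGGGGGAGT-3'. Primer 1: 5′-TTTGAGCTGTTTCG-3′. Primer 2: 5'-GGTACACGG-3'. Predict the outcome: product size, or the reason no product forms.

No product — the primers' 3' ends point away from each other.

Primer 1 (TTTGAGCTGTTTCG) has reverse complement CGAAACAGCTCAAA, which matches the top strand at positions 38–51; primer 1 anneals to the top strand there with its 3' end pointing upstream toward position 38.
Primer 2 (GGTACACGG) matches the top strand directly at positions 161–169; it anneals to the bottom strand with its 3' end pointing downstream toward position 169.
The 3' ends diverge (primer 1 extends toward position 1, primer 2 toward position 175), so the primers never converge on a shared product.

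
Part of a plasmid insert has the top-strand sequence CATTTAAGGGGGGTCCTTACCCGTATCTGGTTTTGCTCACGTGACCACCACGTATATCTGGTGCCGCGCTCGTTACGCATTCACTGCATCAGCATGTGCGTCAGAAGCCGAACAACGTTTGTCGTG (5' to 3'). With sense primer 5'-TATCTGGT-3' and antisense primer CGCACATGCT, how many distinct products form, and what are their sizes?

Two products: 77 bp, 46 bp

The forward primer TATCTGGT matches the top strand at positions 24–31, 55–62.
The reverse primer's reverse complement is AGCATGTGCG, matching at positions 91–100.
Each forward site pairs with the reverse site to give a product ending at position 100: sizes 77, 46 bp.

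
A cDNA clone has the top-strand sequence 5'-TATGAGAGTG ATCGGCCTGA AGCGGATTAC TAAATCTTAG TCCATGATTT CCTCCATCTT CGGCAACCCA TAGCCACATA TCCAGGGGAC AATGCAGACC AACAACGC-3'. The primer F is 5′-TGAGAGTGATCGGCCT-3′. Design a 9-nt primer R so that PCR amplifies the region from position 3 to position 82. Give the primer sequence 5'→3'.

The product's 3' end on the top strand is position 82.
The reverse primer anneals to the top strand over positions 74–82, i.e. to CCACATATC.
Its sequence written 5'→3' is the reverse complement: GATATGTGG.

5'-GATATGTGG-3'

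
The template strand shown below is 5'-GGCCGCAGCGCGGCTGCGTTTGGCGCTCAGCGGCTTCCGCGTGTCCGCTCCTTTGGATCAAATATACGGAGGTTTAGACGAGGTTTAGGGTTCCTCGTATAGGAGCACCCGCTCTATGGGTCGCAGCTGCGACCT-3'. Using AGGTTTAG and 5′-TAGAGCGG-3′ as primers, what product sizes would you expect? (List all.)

The forward primer AGGTTTAG matches the top strand at positions 70–77, 81–88.
The reverse primer's reverse complement is CCGCTCTA, matching at positions 109–116.
Each forward site pairs with the reverse site to give a product ending at position 116: sizes 47, 36 bp.

47 bp, 36 bp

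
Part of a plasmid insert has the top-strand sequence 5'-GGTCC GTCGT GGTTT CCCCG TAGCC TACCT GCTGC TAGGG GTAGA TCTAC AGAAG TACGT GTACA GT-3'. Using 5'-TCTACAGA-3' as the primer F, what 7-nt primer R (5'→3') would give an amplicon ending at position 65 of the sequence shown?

5'-TGTACAC-3'

The forward primer binds at positions 46–53; the product's 3' end on the top strand is position 65.
The reverse primer anneals to the top strand over positions 59–65, i.e. to GTGTACA.
Its sequence written 5'→3' is the reverse complement: TGTACAC.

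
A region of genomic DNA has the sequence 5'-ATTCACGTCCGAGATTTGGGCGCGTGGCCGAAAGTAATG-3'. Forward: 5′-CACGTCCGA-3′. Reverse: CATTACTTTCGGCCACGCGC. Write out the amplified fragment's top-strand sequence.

5'-CACGTCCGAGATTTGGGCGCGTGGCCGAAAGTAATG-3'

Scanning the template, CACGTCCGA occurs at positions 4–12; this primer anneals to the bottom strand there with its 3' end pointing downstream.
Taking the reverse complement of CATTACTTTCGGCCACGCGC gives GCGCGTGGCCGAAAGTAATG, found at positions 20–39 on the template; the primer anneals here to the top strand with its 3' end pointing upstream.
The product is the template from position 4 through 39 (36 bp).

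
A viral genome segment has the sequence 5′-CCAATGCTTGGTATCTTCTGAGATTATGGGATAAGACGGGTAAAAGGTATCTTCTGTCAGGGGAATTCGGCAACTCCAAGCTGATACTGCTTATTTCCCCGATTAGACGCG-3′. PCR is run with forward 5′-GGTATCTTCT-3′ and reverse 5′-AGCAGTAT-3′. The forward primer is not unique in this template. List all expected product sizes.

The forward primer GGTATCTTCT matches the top strand at positions 10–19, 46–55.
The reverse primer's reverse complement is ATACTGCT, matching at positions 84–91.
Each forward site pairs with the reverse site to give a product ending at position 91: sizes 82, 46 bp.

82 bp, 46 bp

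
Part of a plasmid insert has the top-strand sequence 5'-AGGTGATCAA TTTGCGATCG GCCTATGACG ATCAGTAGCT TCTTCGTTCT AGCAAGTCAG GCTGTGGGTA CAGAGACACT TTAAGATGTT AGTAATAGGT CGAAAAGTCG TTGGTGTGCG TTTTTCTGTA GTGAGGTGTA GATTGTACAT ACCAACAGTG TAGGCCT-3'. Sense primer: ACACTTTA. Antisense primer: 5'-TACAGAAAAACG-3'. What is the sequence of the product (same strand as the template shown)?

Forward primer ACACTTTA is found on the top strand at positions 76–83.
Taking the reverse complement of TACAGAAAAACG gives CGTTTTTCTGTA, found at positions 119–130 on the template; the primer anneals here to the top strand with its 3' end pointing upstream.
The product is the template from position 76 through 130 (55 bp).

5'-ACACTTTAAGATGTTAGTAATAGGTCGAAAAGTCGTTGGTGTGCGTTTTTCTGTA-3'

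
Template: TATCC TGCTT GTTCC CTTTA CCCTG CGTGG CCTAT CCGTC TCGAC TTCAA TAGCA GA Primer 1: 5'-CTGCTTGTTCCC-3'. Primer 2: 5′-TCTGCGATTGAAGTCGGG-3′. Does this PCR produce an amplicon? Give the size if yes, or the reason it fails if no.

Primer 2 (TCTGCGATTGAAGTCGGG) does not match the top strand, and its reverse complement CCCGACTTCAATCGCAGA does not match either.
With no annealing site for primer 2, no amplification occurs.

No product — primer 2 has no binding site in the template.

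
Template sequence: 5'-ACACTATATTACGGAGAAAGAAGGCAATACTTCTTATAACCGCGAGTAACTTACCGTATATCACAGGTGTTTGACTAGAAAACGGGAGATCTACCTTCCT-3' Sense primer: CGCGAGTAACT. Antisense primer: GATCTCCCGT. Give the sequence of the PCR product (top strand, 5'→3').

Forward primer CGCGAGTAACT is found on the top strand at positions 41–51.
The reverse primer's reverse complement is ACGGGAGATC, which matches the template at positions 82–91.
The product is the template from position 41 through 91 (51 bp).

5'-CGCGAGTAACTTACCGTATATCACAGGTGTTTGACTAGAAAACGGGAGATC-3'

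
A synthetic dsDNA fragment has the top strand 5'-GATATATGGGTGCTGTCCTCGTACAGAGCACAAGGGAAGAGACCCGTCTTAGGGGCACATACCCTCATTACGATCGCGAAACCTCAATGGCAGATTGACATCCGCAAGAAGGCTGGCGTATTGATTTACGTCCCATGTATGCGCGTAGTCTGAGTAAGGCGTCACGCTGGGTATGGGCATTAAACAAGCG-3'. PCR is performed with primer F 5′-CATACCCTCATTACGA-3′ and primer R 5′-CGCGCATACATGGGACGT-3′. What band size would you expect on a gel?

Forward primer CATACCCTCATTACGA is found on the top strand at positions 58–73.
The reverse primer's reverse complement is ACGTCCCATGTATGCGCG, which matches the template at positions 128–145.
Product length = (reverse-primer end) − (forward-primer start) + 1 = 145 − 58 + 1 = 88 bp.

88 bp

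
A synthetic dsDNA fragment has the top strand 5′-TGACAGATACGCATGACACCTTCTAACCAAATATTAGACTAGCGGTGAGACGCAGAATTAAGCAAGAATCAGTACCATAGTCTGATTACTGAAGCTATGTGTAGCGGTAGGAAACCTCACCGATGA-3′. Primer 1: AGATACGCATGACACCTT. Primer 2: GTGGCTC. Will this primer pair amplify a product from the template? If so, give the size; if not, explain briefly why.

Primer 2 (GTGGCTC) does not match the top strand, and its reverse complement GAGCCAC does not match either.
With no annealing site for primer 2, no amplification occurs.

No product — primer 2 has no binding site in the template.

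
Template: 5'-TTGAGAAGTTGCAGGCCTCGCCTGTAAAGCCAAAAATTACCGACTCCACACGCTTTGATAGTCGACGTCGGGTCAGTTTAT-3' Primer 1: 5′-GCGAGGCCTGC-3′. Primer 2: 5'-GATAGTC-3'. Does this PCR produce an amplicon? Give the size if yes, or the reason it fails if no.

No product — the primers' 3' ends point away from each other.

Primer 1 (GCGAGGCCTGC) has reverse complement GCAGGCCTCGC, which matches the top strand at positions 11–21; primer 1 anneals to the top strand there with its 3' end pointing upstream toward position 11.
Primer 2 (GATAGTC) matches the top strand directly at positions 57–63; it anneals to the bottom strand with its 3' end pointing downstream toward position 63.
The 3' ends diverge (primer 1 extends toward position 1, primer 2 toward position 81), so the primers never converge on a shared product.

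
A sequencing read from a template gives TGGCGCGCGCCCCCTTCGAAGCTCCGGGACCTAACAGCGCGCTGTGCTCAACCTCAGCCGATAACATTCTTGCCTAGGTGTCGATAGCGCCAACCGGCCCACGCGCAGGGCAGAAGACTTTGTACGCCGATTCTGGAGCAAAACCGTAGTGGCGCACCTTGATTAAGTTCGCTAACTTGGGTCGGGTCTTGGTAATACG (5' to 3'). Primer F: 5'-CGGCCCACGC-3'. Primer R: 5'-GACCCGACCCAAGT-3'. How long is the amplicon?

94 bp

The forward primer matches the template at positions 95–104.
The reverse primer's reverse complement is ACTTGGGTCGGGTC, which matches the template at positions 175–188.
The product runs from position 95 to position 188, so its length is 188 − 95 + 1 = 94 bp.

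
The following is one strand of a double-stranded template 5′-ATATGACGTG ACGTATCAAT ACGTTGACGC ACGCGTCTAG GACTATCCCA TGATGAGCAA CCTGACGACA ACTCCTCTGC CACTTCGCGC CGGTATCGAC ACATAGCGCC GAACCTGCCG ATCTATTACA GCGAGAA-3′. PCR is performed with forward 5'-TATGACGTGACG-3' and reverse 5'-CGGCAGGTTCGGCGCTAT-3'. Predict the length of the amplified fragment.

119 bp

Forward primer TATGACGTGACG is found on the top strand at positions 2–13.
The reverse primer's reverse complement is ATAGCGCCGAACCTGCCG, which matches the template at positions 103–120.
Product length = (reverse-primer end) − (forward-primer start) + 1 = 120 − 2 + 1 = 119 bp.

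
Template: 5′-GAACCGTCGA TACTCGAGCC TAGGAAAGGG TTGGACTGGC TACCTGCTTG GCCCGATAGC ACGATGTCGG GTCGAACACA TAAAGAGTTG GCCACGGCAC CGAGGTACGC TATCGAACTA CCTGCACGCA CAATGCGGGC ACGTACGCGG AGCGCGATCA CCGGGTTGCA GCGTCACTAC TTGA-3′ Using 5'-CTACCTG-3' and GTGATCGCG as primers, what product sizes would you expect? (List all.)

The forward primer CTACCTG matches the top strand at positions 40–46, 118–124.
The reverse primer's reverse complement is CGCGATCAC, matching at positions 153–161.
Each forward site pairs with the reverse site to give a product ending at position 161: sizes 122, 44 bp.

122 bp, 44 bp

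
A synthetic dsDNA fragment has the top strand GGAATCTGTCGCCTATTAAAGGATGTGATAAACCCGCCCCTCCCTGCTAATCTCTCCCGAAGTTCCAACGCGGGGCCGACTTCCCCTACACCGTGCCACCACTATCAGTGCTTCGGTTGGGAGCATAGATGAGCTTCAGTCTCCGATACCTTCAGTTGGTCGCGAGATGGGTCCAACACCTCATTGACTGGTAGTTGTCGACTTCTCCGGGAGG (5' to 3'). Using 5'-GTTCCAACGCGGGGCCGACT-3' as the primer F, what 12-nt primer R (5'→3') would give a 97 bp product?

5'-CAACTGAAGGTA-3'

The forward primer binds at positions 62–81, so a 97 bp product ends at position 62 + 97 − 1 = 158.
The reverse primer anneals to the top strand over positions 147–158, i.e. to TACCTTCAGTTG.
Its sequence written 5'→3' is the reverse complement: CAACTGAAGGTA.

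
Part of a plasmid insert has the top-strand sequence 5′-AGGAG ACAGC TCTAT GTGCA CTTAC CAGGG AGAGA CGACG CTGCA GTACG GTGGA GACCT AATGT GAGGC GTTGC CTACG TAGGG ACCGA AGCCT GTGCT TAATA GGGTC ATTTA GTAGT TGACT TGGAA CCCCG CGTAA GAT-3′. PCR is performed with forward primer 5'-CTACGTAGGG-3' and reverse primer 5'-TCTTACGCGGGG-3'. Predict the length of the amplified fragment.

67 bp

Scanning the template, CTACGTAGGG occurs at positions 76–85; this primer anneals to the bottom strand there with its 3' end pointing downstream.
The reverse primer's reverse complement is CCCCGCGTAAGA, which matches the template at positions 131–142.
Amplicon spans positions 76–142: 67 bp.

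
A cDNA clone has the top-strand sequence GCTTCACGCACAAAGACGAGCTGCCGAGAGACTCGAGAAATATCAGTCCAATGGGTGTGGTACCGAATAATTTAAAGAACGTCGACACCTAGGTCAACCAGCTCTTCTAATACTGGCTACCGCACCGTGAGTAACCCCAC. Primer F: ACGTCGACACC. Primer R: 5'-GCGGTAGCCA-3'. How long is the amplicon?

Scanning the template, ACGTCGACACC occurs at positions 79–89; this primer anneals to the bottom strand there with its 3' end pointing downstream.
The reverse primer's reverse complement is TGGCTACCGC, which matches the template at positions 114–123.
Amplicon spans positions 79–123: 45 bp.

45 bp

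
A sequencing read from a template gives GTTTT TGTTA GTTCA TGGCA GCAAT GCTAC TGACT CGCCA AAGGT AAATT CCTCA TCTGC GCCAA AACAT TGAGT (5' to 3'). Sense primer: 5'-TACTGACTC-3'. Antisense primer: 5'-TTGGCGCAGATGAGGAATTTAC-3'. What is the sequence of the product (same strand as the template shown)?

Forward primer TACTGACTC is found on the top strand at positions 28–36.
Reverse complement of the reverse primer: GTAAATTCCTCATCTGCGCCAA. This occurs on the top strand at positions 44–65.
The product is the template from position 28 through 65 (38 bp).

5'-TACTGACTCGCCAAAGGTAAATTCCTCATCTGCGCCAA-3'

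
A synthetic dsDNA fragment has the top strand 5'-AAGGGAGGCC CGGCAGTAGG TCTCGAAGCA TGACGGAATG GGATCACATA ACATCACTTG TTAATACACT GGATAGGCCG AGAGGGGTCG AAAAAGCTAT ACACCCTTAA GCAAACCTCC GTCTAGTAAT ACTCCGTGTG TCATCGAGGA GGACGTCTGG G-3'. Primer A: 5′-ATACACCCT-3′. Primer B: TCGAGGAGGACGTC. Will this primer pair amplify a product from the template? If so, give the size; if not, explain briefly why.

Primer A (ATACACCCT) matches the top strand at positions 99–107 (3' end points downstream).
Primer B (TCGAGGAGGACGTC) also matches the top strand directly, at positions 144–157 — its reverse complement GACGTCCTCCTCGA is not present.
Both primers anneal to the bottom strand with 3' ends pointing the same way, so neither can prime synthesis back toward the other.

No product — both primers anneal to the same strand and extend in the same direction.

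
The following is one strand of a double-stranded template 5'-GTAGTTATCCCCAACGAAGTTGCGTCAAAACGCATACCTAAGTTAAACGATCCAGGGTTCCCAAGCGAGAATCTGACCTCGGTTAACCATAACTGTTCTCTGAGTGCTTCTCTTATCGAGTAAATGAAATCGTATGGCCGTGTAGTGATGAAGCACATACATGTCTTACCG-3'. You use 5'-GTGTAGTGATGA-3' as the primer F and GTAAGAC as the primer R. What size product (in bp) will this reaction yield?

30 bp

Scanning the template, GTGTAGTGATGA occurs at positions 140–151; this primer anneals to the bottom strand there with its 3' end pointing downstream.
Reverse complement of the reverse primer: GTCTTAC. This occurs on the top strand at positions 163–169.
Product length = (reverse-primer end) − (forward-primer start) + 1 = 169 − 140 + 1 = 30 bp.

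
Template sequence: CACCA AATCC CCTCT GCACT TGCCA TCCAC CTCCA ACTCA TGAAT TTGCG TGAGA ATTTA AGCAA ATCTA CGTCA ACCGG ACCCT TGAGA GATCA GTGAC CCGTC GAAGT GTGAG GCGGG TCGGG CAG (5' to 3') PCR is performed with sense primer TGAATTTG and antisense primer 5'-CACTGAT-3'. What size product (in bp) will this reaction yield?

Forward primer TGAATTTG is found on the top strand at positions 41–48.
Taking the reverse complement of CACTGAT gives ATCAGTG, found at positions 92–98 on the template; the primer anneals here to the top strand with its 3' end pointing upstream.
Amplicon spans positions 41–98: 58 bp.

58 bp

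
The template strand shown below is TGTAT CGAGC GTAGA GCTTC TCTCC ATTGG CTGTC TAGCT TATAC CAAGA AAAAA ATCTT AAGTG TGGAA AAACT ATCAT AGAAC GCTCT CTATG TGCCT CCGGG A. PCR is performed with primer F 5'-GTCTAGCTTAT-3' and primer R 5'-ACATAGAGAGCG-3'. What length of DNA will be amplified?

Scanning the template, GTCTAGCTTAT occurs at positions 33–43; this primer anneals to the bottom strand there with its 3' end pointing downstream.
Reverse complement of the reverse primer: CGCTCTCTATGT. This occurs on the top strand at positions 85–96.
Amplicon spans positions 33–96: 64 bp.

64 bp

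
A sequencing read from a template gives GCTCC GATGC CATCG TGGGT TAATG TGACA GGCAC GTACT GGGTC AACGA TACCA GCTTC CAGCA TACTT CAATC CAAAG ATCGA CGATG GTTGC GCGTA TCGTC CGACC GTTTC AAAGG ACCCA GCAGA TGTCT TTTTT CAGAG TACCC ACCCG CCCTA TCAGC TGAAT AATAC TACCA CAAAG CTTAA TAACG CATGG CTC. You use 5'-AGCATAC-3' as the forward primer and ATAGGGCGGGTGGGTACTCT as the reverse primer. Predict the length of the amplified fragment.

100 bp

Forward primer AGCATAC is found on the top strand at positions 62–68.
Taking the reverse complement of ATAGGGCGGGTGGGTACTCT gives AGAGTACCCACCCGCCCTAT, found at positions 142–161 on the template; the primer anneals here to the top strand with its 3' end pointing upstream.
The product runs from position 62 to position 161, so its length is 161 − 62 + 1 = 100 bp.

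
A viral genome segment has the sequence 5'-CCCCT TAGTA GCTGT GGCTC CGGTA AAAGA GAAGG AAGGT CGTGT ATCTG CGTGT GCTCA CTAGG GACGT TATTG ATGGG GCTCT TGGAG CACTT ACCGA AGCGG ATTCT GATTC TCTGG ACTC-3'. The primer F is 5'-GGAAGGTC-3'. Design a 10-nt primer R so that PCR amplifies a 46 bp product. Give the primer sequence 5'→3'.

5'-CCATCAATAA-3'

The forward primer binds at positions 34–41, so a 46 bp product ends at position 34 + 46 − 1 = 79.
The reverse primer anneals to the top strand over positions 70–79, i.e. to TTATTGATGG.
Its sequence written 5'→3' is the reverse complement: CCATCAATAA.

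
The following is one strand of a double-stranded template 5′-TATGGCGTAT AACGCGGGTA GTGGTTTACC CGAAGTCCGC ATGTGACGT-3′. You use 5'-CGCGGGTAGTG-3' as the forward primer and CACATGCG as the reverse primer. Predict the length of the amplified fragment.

33 bp

Forward primer CGCGGGTAGTG is found on the top strand at positions 13–23.
Taking the reverse complement of CACATGCG gives CGCATGTG, found at positions 38–45 on the template; the primer anneals here to the top strand with its 3' end pointing upstream.
The product runs from position 13 to position 45, so its length is 45 − 13 + 1 = 33 bp.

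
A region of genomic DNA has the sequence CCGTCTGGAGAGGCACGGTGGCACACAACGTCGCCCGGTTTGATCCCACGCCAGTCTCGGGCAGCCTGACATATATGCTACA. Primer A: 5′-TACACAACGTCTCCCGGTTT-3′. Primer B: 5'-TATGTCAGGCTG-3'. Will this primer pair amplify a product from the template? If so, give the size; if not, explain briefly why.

Primer A (TACACAACGTCTCCCGGTTT) does not match the top strand, and its reverse complement AAACCGGGAGACGTTGTGTA does not match either.
With no annealing site for primer A, no amplification occurs.

No product — primer A has no binding site in the template.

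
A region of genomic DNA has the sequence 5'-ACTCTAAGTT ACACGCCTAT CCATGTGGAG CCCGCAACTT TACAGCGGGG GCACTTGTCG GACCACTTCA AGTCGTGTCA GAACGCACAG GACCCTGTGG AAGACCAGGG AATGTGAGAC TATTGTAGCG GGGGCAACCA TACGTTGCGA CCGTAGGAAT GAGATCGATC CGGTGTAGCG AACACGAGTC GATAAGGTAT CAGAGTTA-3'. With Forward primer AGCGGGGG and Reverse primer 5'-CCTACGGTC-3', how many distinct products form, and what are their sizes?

Two products: 114 bp, 31 bp

The forward primer AGCGGGGG matches the top strand at positions 44–51, 127–134.
The reverse primer's reverse complement is GACCGTAGG, matching at positions 149–157.
Each forward site pairs with the reverse site to give a product ending at position 157: sizes 114, 31 bp.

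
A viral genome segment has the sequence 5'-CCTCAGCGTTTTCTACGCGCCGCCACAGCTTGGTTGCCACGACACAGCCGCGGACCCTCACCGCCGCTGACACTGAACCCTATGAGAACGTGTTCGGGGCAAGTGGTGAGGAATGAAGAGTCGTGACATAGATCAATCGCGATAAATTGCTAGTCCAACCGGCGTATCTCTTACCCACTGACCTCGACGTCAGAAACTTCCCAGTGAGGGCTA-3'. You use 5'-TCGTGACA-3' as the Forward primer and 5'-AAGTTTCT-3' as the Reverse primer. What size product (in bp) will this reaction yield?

79 bp

The forward primer matches the template at positions 121–128.
The reverse primer's reverse complement is AGAAACTT, which matches the template at positions 192–199.
The product runs from position 121 to position 199, so its length is 199 − 121 + 1 = 79 bp.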